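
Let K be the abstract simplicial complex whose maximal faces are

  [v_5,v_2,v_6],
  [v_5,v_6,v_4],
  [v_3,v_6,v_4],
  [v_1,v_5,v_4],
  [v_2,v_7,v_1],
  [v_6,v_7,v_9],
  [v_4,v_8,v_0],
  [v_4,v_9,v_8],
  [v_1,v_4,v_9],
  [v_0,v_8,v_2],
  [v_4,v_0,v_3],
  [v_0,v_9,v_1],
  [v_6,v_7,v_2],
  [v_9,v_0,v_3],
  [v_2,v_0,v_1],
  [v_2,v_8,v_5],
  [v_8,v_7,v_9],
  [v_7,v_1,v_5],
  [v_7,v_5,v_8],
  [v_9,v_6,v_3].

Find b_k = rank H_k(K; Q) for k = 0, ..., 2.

K has 10 vertices, 30 edges, 20 triangles.
rank ∂_0 = 0, rank ∂_1 = 9 ⇒ b_0 = 10 − 0 − 9 = 1; all invariant factors of ∂_1 are 1 so no torsion. So H_0 = Z.
rank ∂_1 = 9, rank ∂_2 = 20 ⇒ b_1 = 30 − 9 − 20 = 1; ∂_2 has invariant factor(s) [2] giving torsion. So H_1 = Z ⊕ Z/2Z.
rank ∂_2 = 20, rank ∂_3 = 0 ⇒ b_2 = 20 − 20 − 0 = 0. So H_2 = 0.

b_0 = 1, b_1 = 1, b_2 = 0.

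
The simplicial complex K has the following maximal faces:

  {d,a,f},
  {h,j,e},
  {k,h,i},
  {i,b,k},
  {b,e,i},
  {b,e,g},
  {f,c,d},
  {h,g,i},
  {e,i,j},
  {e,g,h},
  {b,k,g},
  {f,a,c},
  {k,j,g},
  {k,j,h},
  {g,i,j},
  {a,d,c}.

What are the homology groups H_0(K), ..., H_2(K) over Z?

Fix the vertex order a < b < c < d < e < f < g < h < i < j < k and write every simplex with vertices in increasing order. Then dim K = 2 and the simplices of K are:

  0-simplices (11): a, b, c, d, e, f, g, h, i, j, k
  1-simplices (24): ac, ad, af, be, bg, bi, bk, cd, cf, df, eg, eh, ei, ej, gh, gi, gj, gk, hi, hj, hk, ij, ik, jk
  2-simplices (16): acd, acf, adf, beg, bei, bgk, bik, cdf, egh, ehj, eij, ghi, gij, gjk, hik, hjk

so the chain groups are C_0 ≅ Z^11, C_1 ≅ Z^24, C_2 ≅ Z^16.

Boundary ∂_1: C_1 → C_0 maps an edge to its endpoints' difference, ∂[p,q] = q − p. For instance
  ∂cf = f − c.
The resulting 11×24 matrix has rank 9, and its Smith normal form has invariant factors (1,1,1,1,1,1,1,1,1).

∂_2: C_2 → C_1 maps a triangle to the signed sum of its edges. For instance
  ∂gij = ij − gj + gi,
  ∂cdf = df − cf + cd.
The resulting 24×16 matrix has rank 15, and its Smith normal form has invariant factors (1,1,1,1,1,1,1,1,1,1,1,1,1,1,2).

Reading off H_k = ker ∂_k / im ∂_{k+1}:

  H_0: rank C_0 − rank ∂_1 = 11 − 9 = 2, and the invariant factors of ∂_1 are all 1, so H_0 = Z^2.
  H_1: rank ker ∂_1 − rank ∂_2 = (24 − 9) − 15 = 0, and ∂_2 has invariant factor 2 > 1, so H_1 = Z/2Z.
  H_2: rank ker ∂_2 − rank ∂_3 = (16 − 15) − 0 = 1, and there is no ∂_3, so H_2 = Z.

As a check, the Euler characteristic is 11 − 24 + 16 = 3, which agrees with 2 − 0 + 1 = 3.
(K is a triangulation of the disjoint union of the 2-sphere S^2 and the real projective plane RP^2.)

H_0 ≅ Z^2,  H_1 ≅ Z/2Z,  H_2 ≅ Z.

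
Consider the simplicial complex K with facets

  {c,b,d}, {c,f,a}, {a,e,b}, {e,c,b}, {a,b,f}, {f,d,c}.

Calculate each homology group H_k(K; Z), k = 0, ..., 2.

K has 6 vertices, 12 edges, 6 triangles.
rank ∂_0 = 0, rank ∂_1 = 5 ⇒ b_0 = 6 − 0 − 5 = 1; all invariant factors of ∂_1 are 1 so no torsion. So H_0 ≅ Z.
rank ∂_1 = 5, rank ∂_2 = 6 ⇒ b_1 = 12 − 5 − 6 = 1; all invariant factors of ∂_2 are 1 so no torsion. So H_1 ≅ Z.
rank ∂_2 = 6, rank ∂_3 = 0 ⇒ b_2 = 6 − 6 − 0 = 0. So H_2 ≅ 0.

H_0 ≅ Z,  H_1 ≅ Z,  H_2 = 0.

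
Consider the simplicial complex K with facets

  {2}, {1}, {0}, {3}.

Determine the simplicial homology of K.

Order the vertices as 0 < 1 < 2 < 3. Listing each simplex with vertices in this order, K has dimension 0 with simplices:

  0-simplices (4): [0], [1], [2], [3]

giving chain groups C_0 ≅ Z^4.

Computing H_k = (kernel of ∂_k) / (image of ∂_{k+1}):

  H_0: rank C_0 − rank ∂_1 = 4 − 0 = 4, and there is no ∂_1, so H_0 = Z^4.

(K is a triangulation of a set of 4 points.)

H_0 = Z^4.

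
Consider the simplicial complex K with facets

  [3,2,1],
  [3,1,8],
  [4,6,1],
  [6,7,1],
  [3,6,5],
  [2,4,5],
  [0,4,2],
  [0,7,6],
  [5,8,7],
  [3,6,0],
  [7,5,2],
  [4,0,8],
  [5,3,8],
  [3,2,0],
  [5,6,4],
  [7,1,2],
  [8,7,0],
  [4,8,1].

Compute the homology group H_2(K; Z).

Order the vertices as 0 < 1 < 2 < 3 < 4 < 5 < 6 < 7 < 8. Listing each simplex with vertices in this order, K has dimension 2 with simplices:

  0-simplices (9): [0], [1], [2], [3], [4], [5], [6], [7], [8]
  1-simplices (27): (27 of them)
  2-simplices (18): [0,2,3], [0,2,4], [0,3,6], [0,4,8], [0,6,7], [0,7,8], [1,2,3], [1,2,7], [1,3,8], [1,4,6], [1,4,8], [1,6,7], [2,4,5], [2,5,7], [3,5,6], [3,5,8], [4,5,6], [5,7,8]

so the chain groups are C_0 ≅ Z^9, C_1 ≅ Z^27, C_2 ≅ Z^18.

∂_1: C_1 → C_0 is given by ∂[p,q] = [q] − [p]. For instance
  ∂[2,3] = [3] − [2].
The resulting 9×27 matrix has rank 8, and its Smith normal form has invariant factors (1,1,1,1,1,1,1,1).

The boundary map ∂_2: C_2 → C_1 sends each 2-simplex [p,q,r] to [q,r] − [p,r] + [p,q]. For instance
  ∂[2,4,5] = [4,5] − [2,5] + [2,4],
  ∂[1,4,6] = [4,6] − [1,6] + [1,4].
As a 27×18 matrix over Z this has rank 17, with invariant factors (1,1,1,1,1,1,1,1,1,1,1,1,1,1,1,1,1).

From H_k ≅ ker(∂_k) / im(∂_{k+1}) we obtain:

  H_2: rank ker ∂_2 − rank ∂_3 = (18 − 17) − 0 = 1, and there is no ∂_3, so H_2 = Z.

H_2 = Z.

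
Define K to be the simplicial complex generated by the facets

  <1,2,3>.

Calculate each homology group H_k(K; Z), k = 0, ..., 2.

Order the vertices as 1 < 2 < 3. Listing each simplex with vertices in this order, K has dimension 2 with simplices:

  0-simplices (3): [1], [2], [3]
  1-simplices (3): [1,2], [1,3], [2,3]
  2-simplices (1): [1,2,3]

so the chain groups are C_0 ≅ Z^3, C_1 ≅ Z^3, C_2 ≅ Z^1.

The boundary map ∂_1: C_1 → C_0 sends each edge [p,q] (with p < q) to q − p. For instance
  ∂[2,3] = [3] − [2].
The resulting 3×3 matrix has rank 2, and its Smith normal form has invariant factors (1,1).

Boundary ∂_2: C_2 → C_1 maps a triangle to the signed sum of its edges. For instance
  ∂[1,2,3] = [2,3] − [1,3] + [1,2].
The resulting 3×1 matrix has rank 1, and its Smith normal form has invariant factors (1).

Computing H_k = (kernel of ∂_k) / (image of ∂_{k+1}):

  H_0: rank C_0 − rank ∂_1 = 3 − 2 = 1, and the invariant factors of ∂_1 are all 1, so H_0 ≅ Z.
  H_1: rank ker ∂_1 − rank ∂_2 = (3 − 2) − 1 = 0, and the invariant factors of ∂_2 are all 1, so H_1 ≅ 0.
  H_2: rank ker ∂_2 − rank ∂_3 = (1 − 1) − 0 = 0, and there is no ∂_3, so H_2 ≅ 0.

As a check, the Euler characteristic is 3 − 3 + 1 = 1, which agrees with 1 − 0 + 0 = 1.

H_0 ≅ Z,  H_1 = 0,  H_2 = 0.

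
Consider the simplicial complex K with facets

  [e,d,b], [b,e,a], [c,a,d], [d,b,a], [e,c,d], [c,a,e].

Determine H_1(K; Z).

K has 5 vertices, 9 edges, 6 triangles.
rank ∂_1 = 4, rank ∂_2 = 5 ⇒ b_1 = 9 − 4 − 5 = 0; all invariant factors of ∂_2 are 1 so no torsion. So H_1 ≅ 0.

H_1 ≅ 0.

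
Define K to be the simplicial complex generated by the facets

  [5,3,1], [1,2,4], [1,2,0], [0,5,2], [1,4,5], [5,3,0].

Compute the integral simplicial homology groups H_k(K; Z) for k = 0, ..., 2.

H_0 = Z,  H_1 = Z,  H_2 = 0.

K has 6 vertices, 12 edges, 6 triangles.
rank ∂_0 = 0, rank ∂_1 = 5 ⇒ b_0 = 6 − 0 − 5 = 1; all invariant factors of ∂_1 are 1 so no torsion. So H_0 ≅ Z.
rank ∂_1 = 5, rank ∂_2 = 6 ⇒ b_1 = 12 − 5 − 6 = 1; all invariant factors of ∂_2 are 1 so no torsion. So H_1 ≅ Z.
rank ∂_2 = 6, rank ∂_3 = 0 ⇒ b_2 = 6 − 6 − 0 = 0. So H_2 ≅ 0.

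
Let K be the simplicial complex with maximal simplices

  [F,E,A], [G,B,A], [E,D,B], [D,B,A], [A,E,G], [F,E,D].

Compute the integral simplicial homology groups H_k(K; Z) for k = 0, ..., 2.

H_0 = Z,  H_1 = Z,  H_2 = 0.

We work with the vertex ordering A < B < D < E < F < G. The simplices of K, each written with vertices in increasing order, are:

  0-simplices (6): A, B, D, E, F, G
  1-simplices (12): AB, AD, AE, AF, AG, BD, BE, BG, DE, DF, EF, EG
  2-simplices (6): ABD, ABG, AEF, AEG, BDE, DEF

so the chain groups are C_0 ≅ Z^6, C_1 ≅ Z^12, C_2 ≅ Z^6.

Boundary ∂_1: C_1 → C_0 is given by ∂[p,q] = [q] − [p].
The 6×12 boundary matrix has rank 5 and Smith normal form diag(1,1,1,1,1).

∂_2: C_2 → C_1 sends each 2-simplex [p,q,r] to [q,r] − [p,r] + [p,q]. For instance
  ∂ABD = BD − AD + AB,
  ∂BDE = DE − BE + BD.
As a 12×6 matrix over Z this has rank 6, with invariant factors (1,1,1,1,1,1).

From H_k ≅ ker(∂_k) / im(∂_{k+1}) we obtain:

  H_0: rank C_0 − rank ∂_1 = 6 − 5 = 1, and the invariant factors of ∂_1 are all 1, so H_0 = Z.
  H_1: rank ker ∂_1 − rank ∂_2 = (12 − 5) − 6 = 1, and the invariant factors of ∂_2 are all 1, so H_1 = Z.
  H_2: rank ker ∂_2 − rank ∂_3 = (6 − 6) − 0 = 0, and there is no ∂_3, so H_2 = 0.

As a check, the Euler characteristic is 6 − 12 + 6 = 0, which agrees with 1 − 1 + 0 = 0.
(K is a triangulation of the cylinder S^1 x I.)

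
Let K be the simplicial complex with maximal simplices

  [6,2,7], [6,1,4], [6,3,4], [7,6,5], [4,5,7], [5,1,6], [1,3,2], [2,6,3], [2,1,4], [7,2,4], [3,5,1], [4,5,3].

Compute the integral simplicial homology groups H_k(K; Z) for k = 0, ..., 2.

We work with the vertex ordering 1 < 2 < 3 < 4 < 5 < 6 < 7. The simplices of K, each written with vertices in increasing order, are:

  0-simplices (7): [1], [2], [3], [4], [5], [6], [7]
  1-simplices (18): [1,2], [1,3], [1,4], [1,5], [1,6], [2,3], [2,4], [2,6], [2,7], [3,4], [3,5], [3,6], [4,5], [4,6], [4,7], [5,6], [5,7], [6,7]
  2-simplices (12): [1,2,3], [1,2,4], [1,3,5], [1,4,6], [1,5,6], [2,3,6], [2,4,7], [2,6,7], [3,4,5], [3,4,6], [4,5,7], [5,6,7]

giving chain groups C_0 ≅ Z^7, C_1 ≅ Z^18, C_2 ≅ Z^12.

Boundary ∂_1: C_1 → C_0 is given by ∂[p,q] = [q] − [p]. For instance
  ∂[2,3] = [3] − [2].
The 7×18 boundary matrix has rank 6 and Smith normal form diag(1,1,1,1,1,1).

Boundary ∂_2: C_2 → C_1 sends each 2-simplex [p,q,r] to [q,r] − [p,r] + [p,q]. For instance
  ∂[1,2,3] = [2,3] − [1,3] + [1,2],
  ∂[1,2,4] = [2,4] − [1,4] + [1,2].
As a 18×12 matrix over Z this has rank 12, with invariant factors (1,1,1,1,1,1,1,1,1,1,1,2).

Computing H_k = (kernel of ∂_k) / (image of ∂_{k+1}):

  H_0: rank C_0 − rank ∂_1 = 7 − 6 = 1, and the invariant factors of ∂_1 are all 1, so H_0 ≅ Z.
  H_1: rank ker ∂_1 − rank ∂_2 = (18 − 6) − 12 = 0, and ∂_2 has invariant factor 2 > 1, so H_1 ≅ Z/2.
  H_2: rank ker ∂_2 − rank ∂_3 = (12 − 12) − 0 = 0, and there is no ∂_3, so H_2 ≅ 0.

H_0 ≅ Z,  H_1 ≅ Z/2,  H_2 = 0.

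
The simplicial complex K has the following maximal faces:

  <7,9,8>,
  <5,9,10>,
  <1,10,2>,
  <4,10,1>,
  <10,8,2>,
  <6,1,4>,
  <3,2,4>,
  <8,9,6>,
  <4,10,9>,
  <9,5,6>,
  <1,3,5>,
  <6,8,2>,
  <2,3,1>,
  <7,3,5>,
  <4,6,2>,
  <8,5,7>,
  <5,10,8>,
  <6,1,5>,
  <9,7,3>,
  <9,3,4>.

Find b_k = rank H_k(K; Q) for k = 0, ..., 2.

b_0 = 1, b_1 = 1, b_2 = 0.

Fix the vertex order 1 < 2 < 3 < 4 < 5 < 6 < 7 < 8 < 9 < 10 and write every simplex with vertices in increasing order. Then dim K = 2 and the simplices of K are:

  0-simplices (10): [1], [2], [3], [4], [5], [6], [7], [8], [9], [10]
  1-simplices (30): (30 of them)
  2-simplices (20): (20 of them)

so the chain groups are C_0 ≅ Z^10, C_1 ≅ Z^30, C_2 ≅ Z^20.

Boundary ∂_1: C_1 → C_0 sends each edge [p,q] (with p < q) to q − p. For instance
  ∂[7,8] = [8] − [7].
As a 10×30 matrix over Z this has rank 9, with invariant factors (1,1,1,1,1,1,1,1,1).

The boundary map ∂_2: C_2 → C_1 acts by ∂[p,q,r] = [q,r] − [p,r] + [p,q]. For instance
  ∂[1,5,6] = [5,6] − [1,6] + [1,5],
  ∂[5,8,10] = [8,10] − [5,10] + [5,8].
The resulting 30×20 matrix has rank 20, and its Smith normal form has invariant factors (1,1,1,1,1,1,1,1,1,1,1,1,1,1,1,1,1,1,1,2).

Now H_k = ker ∂_k / im ∂_{k+1}, so:

  H_0: rank C_0 − rank ∂_1 = 10 − 9 = 1, and the invariant factors of ∂_1 are all 1, so H_0 ≅ Z.
  H_1: rank ker ∂_1 − rank ∂_2 = (30 − 9) − 20 = 1, and ∂_2 has invariant factor 2 > 1, so H_1 ≅ Z ⊕ Z/2Z.
  H_2: rank ker ∂_2 − rank ∂_3 = (20 − 20) − 0 = 0, and there is no ∂_3, so H_2 ≅ 0.

As a check, the Euler characteristic is 10 − 30 + 20 = 0, which agrees with 1 − 1 + 0 = 0.

Hence the Betti numbers are b_0 = 1, b_1 = 1, b_2 = 0.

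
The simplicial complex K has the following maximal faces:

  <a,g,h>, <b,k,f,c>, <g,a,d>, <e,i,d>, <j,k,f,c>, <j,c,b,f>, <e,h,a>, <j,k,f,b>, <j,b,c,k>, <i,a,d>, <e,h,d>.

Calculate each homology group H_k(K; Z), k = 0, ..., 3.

Take the total order a < b < c < d < e < f < g < h < i < j < k on the vertex set. Then K (dimension 3) consists of the simplices:

  0-simplices (11): a, b, c, d, e, f, g, h, i, j, k
  1-simplices (22): ad, ae, ag, ah, ai, bc, bf, bj, bk, cf, cj, ck, de, dg, dh, di, eh, ei, fj, fk, gh, jk
  2-simplices (16): adg, adi, aeh, agh, bcf, bcj, bck, bfj, bfk, bjk, cfj, cfk, cjk, deh, dei, fjk
  3-simplices (5): bcfj, bcfk, bcjk, bfjk, cfjk

so the chain groups are C_0 ≅ Z^11, C_1 ≅ Z^22, C_2 ≅ Z^16, C_3 ≅ Z^5.

Boundary ∂_1: C_1 → C_0 sends each edge [p,q] (with p < q) to q − p. For instance
  ∂ae = e − a.
As a 11×22 matrix over Z this has rank 9, with invariant factors (1,1,1,1,1,1,1,1,1).

∂_2: C_2 → C_1 acts by ∂[p,q,r] = [q,r] − [p,r] + [p,q]. For instance
  ∂adi = di − ai + ad,
  ∂bck = ck − bk + bc.
The resulting 22×16 matrix has rank 12, and its Smith normal form has invariant factors (1,1,1,1,1,1,1,1,1,1,1,1).

∂_3: C_3 → C_2 sends each 3-simplex σ to the alternating sum Σ_i (−1)^i (σ with its i-th vertex removed). For instance
  ∂bcfk = cfk − bfk + bck − bcf,
  ∂bcjk = cjk − bjk + bck − bcj.
The resulting 16×5 matrix has rank 4, and its Smith normal form has invariant factors (1,1,1,1).

Computing H_k = (kernel of ∂_k) / (image of ∂_{k+1}):

  H_0: rank C_0 − rank ∂_1 = 11 − 9 = 2, and the invariant factors of ∂_1 are all 1, so H_0 ≅ Z^2.
  H_1: rank ker ∂_1 − rank ∂_2 = (22 − 9) − 12 = 1, and the invariant factors of ∂_2 are all 1, so H_1 ≅ Z.
  H_2: rank ker ∂_2 − rank ∂_3 = (16 − 12) − 4 = 0, and the invariant factors of ∂_3 are all 1, so H_2 ≅ 0.
  H_3: rank ker ∂_3 − rank ∂_4 = (5 − 4) − 0 = 1, and there is no ∂_4, so H_3 ≅ Z.

H_0 = Z^2,  H_1 = Z,  H_2 = 0,  H_3 = Z.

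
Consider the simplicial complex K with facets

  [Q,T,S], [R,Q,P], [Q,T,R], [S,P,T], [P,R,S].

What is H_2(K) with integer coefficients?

H_2 = 0.

We work with the vertex ordering P < Q < R < S < T. The simplices of K, each written with vertices in increasing order, are:

  0-simplices (5): P, Q, R, S, T
  1-simplices (10): PQ, PR, PS, PT, QR, QS, QT, RS, RT, ST
  2-simplices (5): PQR, PRS, PST, QRT, QST

Hence C_0 ≅ Z^5, C_1 ≅ Z^10, C_2 ≅ Z^5.

The boundary map ∂_1: C_1 → C_0 is given by ∂[p,q] = [q] − [p].
As a 5×10 matrix over Z this has rank 4, with invariant factors (1,1,1,1).

∂_2: C_2 → C_1 acts by ∂[p,q,r] = [q,r] − [p,r] + [p,q]. For instance
  ∂PRS = RS − PS + PR,
  ∂QST = ST − QT + QS.
The 10×5 boundary matrix has rank 5 and Smith normal form diag(1,1,1,1,1).

Reading off H_k = ker ∂_k / im ∂_{k+1}:

  H_2: rank ker ∂_2 − rank ∂_3 = (5 − 5) − 0 = 0, and there is no ∂_3, so H_2 = 0.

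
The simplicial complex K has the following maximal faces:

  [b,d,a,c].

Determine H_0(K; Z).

H_0 ≅ Z.

Order the vertices as a < b < c < d. Listing each simplex with vertices in this order, K has dimension 3 with simplices:

  0-simplices (4): a, b, c, d
  1-simplices (6): ab, ac, ad, bc, bd, cd
  2-simplices (4): abc, abd, acd, bcd
  3-simplices (1): abcd

so the chain groups are C_0 ≅ Z^4, C_1 ≅ Z^6, C_2 ≅ Z^4, C_3 ≅ Z^1.

The boundary map ∂_1: C_1 → C_0 is given by ∂[p,q] = [q] − [p].
The resulting 4×6 matrix has rank 3, and its Smith normal form has invariant factors (1,1,1).

∂_2: C_2 → C_1 acts by ∂[p,q,r] = [q,r] − [p,r] + [p,q]. For instance
  ∂abc = bc − ac + ab,
  ∂bcd = cd − bd + bc.
The resulting 6×4 matrix has rank 3, and its Smith normal form has invariant factors (1,1,1).

∂_3: C_3 → C_2 sends each 3-simplex σ to the alternating sum Σ_i (−1)^i (σ with its i-th vertex removed). For instance
  ∂abcd = bcd − acd + abd − abc.
This gives a 4×1 integer matrix of rank 1; reducing to Smith normal form yields diagonal entries (1).

From H_k ≅ ker(∂_k) / im(∂_{k+1}) we obtain:

  H_0: rank C_0 − rank ∂_1 = 4 − 3 = 1, and the invariant factors of ∂_1 are all 1, so H_0 ≅ Z.

(K is a triangulation of the 3-simplex.)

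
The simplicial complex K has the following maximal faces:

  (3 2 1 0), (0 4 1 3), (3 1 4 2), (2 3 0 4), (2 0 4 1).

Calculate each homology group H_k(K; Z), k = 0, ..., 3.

H_0 ≅ Z,  H_1 = 0,  H_2 = 0,  H_3 ≅ Z.

Fix the vertex order 0 < 1 < 2 < 3 < 4 and write every simplex with vertices in increasing order. Then dim K = 3 and the simplices of K are:

  0-simplices (5): [0], [1], [2], [3], [4]
  1-simplices (10): [0,1], [0,2], [0,3], [0,4], [1,2], [1,3], [1,4], [2,3], [2,4], [3,4]
  2-simplices (10): [0,1,2], [0,1,3], [0,1,4], [0,2,3], [0,2,4], [0,3,4], [1,2,3], [1,2,4], [1,3,4], [2,3,4]
  3-simplices (5): [0,1,2,3], [0,1,2,4], [0,1,3,4], [0,2,3,4], [1,2,3,4]

giving chain groups C_0 ≅ Z^5, C_1 ≅ Z^10, C_2 ≅ Z^10, C_3 ≅ Z^5.

The boundary map ∂_1: C_1 → C_0 maps an edge to its endpoints' difference, ∂[p,q] = q − p. For instance
  ∂[3,4] = [4] − [3].
As a 5×10 matrix over Z this has rank 4, with invariant factors (1,1,1,1).

∂_2: C_2 → C_1 sends each 2-simplex [p,q,r] to [q,r] − [p,r] + [p,q]. For instance
  ∂[0,2,3] = [2,3] − [0,3] + [0,2],
  ∂[0,1,3] = [1,3] − [0,3] + [0,1].
As a 10×10 matrix over Z this has rank 6, with invariant factors (1,1,1,1,1,1).

∂_3: C_3 → C_2 sends each 3-simplex σ to the alternating sum Σ_i (−1)^i (σ with its i-th vertex removed). For instance
  ∂[0,2,3,4] = [2,3,4] − [0,3,4] + [0,2,4] − [0,2,3],
  ∂[0,1,2,4] = [1,2,4] − [0,2,4] + [0,1,4] − [0,1,2].
The resulting 10×5 matrix has rank 4, and its Smith normal form has invariant factors (1,1,1,1).

Now H_k = ker ∂_k / im ∂_{k+1}, so:

  H_0: rank C_0 − rank ∂_1 = 5 − 4 = 1, and the invariant factors of ∂_1 are all 1, so H_0 ≅ Z.
  H_1: rank ker ∂_1 − rank ∂_2 = (10 − 4) − 6 = 0, and the invariant factors of ∂_2 are all 1, so H_1 ≅ 0.
  H_2: rank ker ∂_2 − rank ∂_3 = (10 − 6) − 4 = 0, and the invariant factors of ∂_3 are all 1, so H_2 ≅ 0.
  H_3: rank ker ∂_3 − rank ∂_4 = (5 − 4) − 0 = 1, and there is no ∂_4, so H_3 ≅ Z.

As a check, the Euler characteristic is 5 − 10 + 10 − 5 = 0, which agrees with 1 − 0 + 0 − 1 = 0.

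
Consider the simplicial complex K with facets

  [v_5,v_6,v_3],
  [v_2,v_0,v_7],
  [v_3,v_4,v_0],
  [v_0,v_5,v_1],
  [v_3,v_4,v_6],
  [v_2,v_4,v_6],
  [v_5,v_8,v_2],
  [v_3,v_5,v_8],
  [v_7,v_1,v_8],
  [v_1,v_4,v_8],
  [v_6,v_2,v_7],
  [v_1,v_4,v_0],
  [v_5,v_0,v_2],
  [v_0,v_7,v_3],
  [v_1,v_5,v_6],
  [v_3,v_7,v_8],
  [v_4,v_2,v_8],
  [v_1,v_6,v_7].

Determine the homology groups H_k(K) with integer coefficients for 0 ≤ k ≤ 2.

Fix the vertex order v_0 < v_1 < v_2 < v_3 < v_4 < v_5 < v_6 < v_7 < v_8 and write every simplex with vertices in increasing order. Then dim K = 2 and the simplices of K are:

  0-simplices (9): [v_0], [v_1], [v_2], [v_3], [v_4], [v_5], [v_6], [v_7], [v_8]
  1-simplices (27): (27 of them)
  2-simplices (18): (18 of them)

so the chain groups are C_0 ≅ Z^9, C_1 ≅ Z^27, C_2 ≅ Z^18.

The boundary map ∂_1: C_1 → C_0 sends each edge [p,q] (with p < q) to q − p. For instance
  ∂[v_3,v_8] = [v_8] − [v_3].
As a 9×27 matrix over Z this has rank 8, with invariant factors (1,1,1,1,1,1,1,1).

Boundary ∂_2: C_2 → C_1 acts by ∂[p,q,r] = [q,r] − [p,r] + [p,q]. For instance
  ∂[v_3,v_7,v_8] = [v_7,v_8] − [v_3,v_8] + [v_3,v_7],
  ∂[v_0,v_2,v_7] = [v_2,v_7] − [v_0,v_7] + [v_0,v_2].
The resulting 27×18 matrix has rank 17, and its Smith normal form has invariant factors (1,1,1,1,1,1,1,1,1,1,1,1,1,1,1,1,1).

Now H_k = ker ∂_k / im ∂_{k+1}, so:

  H_0: rank C_0 − rank ∂_1 = 9 − 8 = 1, and the invariant factors of ∂_1 are all 1, so H_0 ≅ Z.
  H_1: rank ker ∂_1 − rank ∂_2 = (27 − 8) − 17 = 2, and the invariant factors of ∂_2 are all 1, so H_1 ≅ Z^2.
  H_2: rank ker ∂_2 − rank ∂_3 = (18 − 17) − 0 = 1, and there is no ∂_3, so H_2 ≅ Z.

H_0 = Z,  H_1 = Z^2,  H_2 = Z.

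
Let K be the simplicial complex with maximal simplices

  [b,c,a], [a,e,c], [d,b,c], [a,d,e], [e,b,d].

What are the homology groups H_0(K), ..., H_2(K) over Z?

Fix the vertex order a < b < c < d < e and write every simplex with vertices in increasing order. Then dim K = 2 and the simplices of K are:

  0-simplices (5): a, b, c, d, e
  1-simplices (10): ab, ac, ad, ae, bc, bd, be, cd, ce, de
  2-simplices (5): abc, ace, ade, bcd, bde

so the chain groups are C_0 ≅ Z^5, C_1 ≅ Z^10, C_2 ≅ Z^5.

Boundary ∂_1: C_1 → C_0 maps an edge to its endpoints' difference, ∂[p,q] = q − p. For instance
  ∂ab = b − a.
As a 5×10 matrix over Z this has rank 4, with invariant factors (1,1,1,1).

∂_2: C_2 → C_1 acts by ∂[p,q,r] = [q,r] − [p,r] + [p,q]. For instance
  ∂ace = ce − ae + ac,
  ∂bcd = cd − bd + bc.
The resulting 10×5 matrix has rank 5, and its Smith normal form has invariant factors (1,1,1,1,1).

From H_k ≅ ker(∂_k) / im(∂_{k+1}) we obtain:

  H_0: rank C_0 − rank ∂_1 = 5 − 4 = 1, and the invariant factors of ∂_1 are all 1, so H_0 = Z.
  H_1: rank ker ∂_1 − rank ∂_2 = (10 − 4) − 5 = 1, and the invariant factors of ∂_2 are all 1, so H_1 = Z.
  H_2: rank ker ∂_2 − rank ∂_3 = (5 − 5) − 0 = 0, and there is no ∂_3, so H_2 = 0.

As a check, the Euler characteristic is 5 − 10 + 5 = 0, which agrees with 1 − 1 + 0 = 0.

H_0 ≅ Z,  H_1 ≅ Z,  H_2 = 0.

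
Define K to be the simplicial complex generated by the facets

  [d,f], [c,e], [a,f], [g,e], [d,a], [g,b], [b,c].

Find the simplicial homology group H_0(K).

H_0 = Z^2.

Fix the vertex order a < b < c < d < e < f < g and write every simplex with vertices in increasing order. Then dim K = 1 and the simplices of K are:

  0-simplices (7): a, b, c, d, e, f, g
  1-simplices (7): ad, af, bc, bg, ce, df, eg

giving chain groups C_0 ≅ Z^7, C_1 ≅ Z^7.

Boundary ∂_1: C_1 → C_0 is given by ∂[p,q] = [q] − [p]. For instance
  ∂bc = c − b.
The resulting 7×7 matrix has rank 5, and its Smith normal form has invariant factors (1,1,1,1,1).

Now H_k = ker ∂_k / im ∂_{k+1}, so:

  H_0: rank C_0 − rank ∂_1 = 7 − 5 = 2, and the invariant factors of ∂_1 are all 1, so H_0 ≅ Z^2.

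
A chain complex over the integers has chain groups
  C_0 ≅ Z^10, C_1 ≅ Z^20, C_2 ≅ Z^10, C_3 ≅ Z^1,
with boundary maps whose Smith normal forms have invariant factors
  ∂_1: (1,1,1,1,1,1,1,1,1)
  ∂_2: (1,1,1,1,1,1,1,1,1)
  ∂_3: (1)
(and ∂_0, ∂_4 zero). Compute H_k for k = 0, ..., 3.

H_0: b_0 = 10 − 0 − 9 = 1; torsion from ∂_1 factors > 1: none. So H_0 = Z.
H_1: b_1 = 20 − 9 − 9 = 2; torsion from ∂_2 factors > 1: none. So H_1 = Z^2.
H_2: b_2 = 10 − 9 − 1 = 0; torsion from ∂_3 factors > 1: none. So H_2 = 0.
H_3: b_3 = 1 − 1 − 0 = 0; torsion from ∂_4 factors > 1: none. So H_3 = 0.

H_0 = Z,  H_1 = Z^2,  H_2 = 0,  H_3 = 0.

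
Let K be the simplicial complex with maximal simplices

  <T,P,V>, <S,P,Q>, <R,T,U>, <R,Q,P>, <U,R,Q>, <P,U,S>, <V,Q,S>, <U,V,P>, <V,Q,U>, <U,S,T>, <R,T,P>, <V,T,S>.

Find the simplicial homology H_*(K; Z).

H_0 = Z,  H_1 = Z/2Z,  H_2 = 0.

We work with the vertex ordering P < Q < R < S < T < U < V. The simplices of K, each written with vertices in increasing order, are:

  0-simplices (7): P, Q, R, S, T, U, V
  1-simplices (18): PQ, PR, PS, PT, PU, PV, QR, QS, QU, QV, RT, RU, ST, SU, SV, TU, TV, UV
  2-simplices (12): PQR, PQS, PRT, PSU, PTV, PUV, QRU, QSV, QUV, RTU, STU, STV

Hence C_0 ≅ Z^7, C_1 ≅ Z^18, C_2 ≅ Z^12.

Boundary ∂_1: C_1 → C_0 maps an edge to its endpoints' difference, ∂[p,q] = q − p.
The resulting 7×18 matrix has rank 6, and its Smith normal form has invariant factors (1,1,1,1,1,1).

∂_2: C_2 → C_1 sends each 2-simplex [p,q,r] to [q,r] − [p,r] + [p,q]. For instance
  ∂RTU = TU − RU + RT,
  ∂PTV = TV − PV + PT.
The 18×12 boundary matrix has rank 12 and Smith normal form diag(1,1,1,1,1,1,1,1,1,1,1,2).

Computing H_k = (kernel of ∂_k) / (image of ∂_{k+1}):

  H_0: rank C_0 − rank ∂_1 = 7 − 6 = 1, and the invariant factors of ∂_1 are all 1, so H_0 = Z.
  H_1: rank ker ∂_1 − rank ∂_2 = (18 − 6) − 12 = 0, and ∂_2 has invariant factor 2 > 1, so H_1 = Z/2Z.
  H_2: rank ker ∂_2 − rank ∂_3 = (12 − 12) − 0 = 0, and there is no ∂_3, so H_2 = 0.

As a check, the Euler characteristic is 7 − 18 + 12 = 1, which agrees with 1 − 0 + 0 = 1.
(K is a triangulation of the real projective plane RP^2.)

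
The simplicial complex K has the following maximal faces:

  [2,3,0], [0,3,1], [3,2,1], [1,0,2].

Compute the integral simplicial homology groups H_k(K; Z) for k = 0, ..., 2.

We work with the vertex ordering 0 < 1 < 2 < 3. The simplices of K, each written with vertices in increasing order, are:

  0-simplices (4): [0], [1], [2], [3]
  1-simplices (6): [0,1], [0,2], [0,3], [1,2], [1,3], [2,3]
  2-simplices (4): [0,1,2], [0,1,3], [0,2,3], [1,2,3]

giving chain groups C_0 ≅ Z^4, C_1 ≅ Z^6, C_2 ≅ Z^4.

The boundary map ∂_1: C_1 → C_0 maps an edge to its endpoints' difference, ∂[p,q] = q − p.
This gives a 4×6 integer matrix of rank 3; reducing to Smith normal form yields diagonal entries (1,1,1).

∂_2: C_2 → C_1 acts by ∂[p,q,r] = [q,r] − [p,r] + [p,q]. For instance
  ∂[0,1,3] = [1,3] − [0,3] + [0,1],
  ∂[1,2,3] = [2,3] − [1,3] + [1,2].
As a 6×4 matrix over Z this has rank 3, with invariant factors (1,1,1).

Computing H_k = (kernel of ∂_k) / (image of ∂_{k+1}):

  H_0: rank C_0 − rank ∂_1 = 4 − 3 = 1, and the invariant factors of ∂_1 are all 1, so H_0 = Z.
  H_1: rank ker ∂_1 − rank ∂_2 = (6 − 3) − 3 = 0, and the invariant factors of ∂_2 are all 1, so H_1 = 0.
  H_2: rank ker ∂_2 − rank ∂_3 = (4 − 3) − 0 = 1, and there is no ∂_3, so H_2 = Z.

(K is a triangulation of the 2-sphere S^2.)

H_0 = Z,  H_1 = 0,  H_2 = Z.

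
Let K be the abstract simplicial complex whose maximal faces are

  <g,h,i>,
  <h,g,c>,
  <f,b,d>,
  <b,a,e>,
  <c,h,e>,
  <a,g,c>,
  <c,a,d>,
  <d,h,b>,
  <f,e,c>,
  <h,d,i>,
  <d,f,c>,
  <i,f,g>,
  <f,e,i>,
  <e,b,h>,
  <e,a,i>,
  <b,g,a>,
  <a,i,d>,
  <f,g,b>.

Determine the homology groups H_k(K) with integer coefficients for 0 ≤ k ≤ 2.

H_0 = Z,  H_1 = Z^2,  H_2 = Z.

Take the total order a < b < c < d < e < f < g < h < i on the vertex set. Then K (dimension 2) consists of the simplices:

  0-simplices (9): a, b, c, d, e, f, g, h, i
  1-simplices (27): ab, ac, ad, ae, ag, ai, bd, be, bf, bg, bh, cd, ce, cf, cg, ch, df, dh, di, ef, eh, ei, fg, fi, gh, gi, hi
  2-simplices (18): abe, abg, acd, acg, adi, aei, bdf, bdh, beh, bfg, cdf, cef, ceh, cgh, dhi, efi, fgi, ghi

giving chain groups C_0 ≅ Z^9, C_1 ≅ Z^27, C_2 ≅ Z^18.

The boundary map ∂_1: C_1 → C_0 maps an edge to its endpoints' difference, ∂[p,q] = q − p. For instance
  ∂bh = h − b.
As a 9×27 matrix over Z this has rank 8, with invariant factors (1,1,1,1,1,1,1,1).

∂_2: C_2 → C_1 sends each 2-simplex [p,q,r] to [q,r] − [p,r] + [p,q]. For instance
  ∂bfg = fg − bg + bf,
  ∂efi = fi − ei + ef.
The resulting 27×18 matrix has rank 17, and its Smith normal form has invariant factors (1,1,1,1,1,1,1,1,1,1,1,1,1,1,1,1,1).

Now H_k = ker ∂_k / im ∂_{k+1}, so:

  H_0: rank C_0 − rank ∂_1 = 9 − 8 = 1, and the invariant factors of ∂_1 are all 1, so H_0 = Z.
  H_1: rank ker ∂_1 − rank ∂_2 = (27 − 8) − 17 = 2, and the invariant factors of ∂_2 are all 1, so H_1 = Z^2.
  H_2: rank ker ∂_2 − rank ∂_3 = (18 − 17) − 0 = 1, and there is no ∂_3, so H_2 = Z.

As a check, the Euler characteristic is 9 − 27 + 18 = 0, which agrees with 1 − 2 + 1 = 0.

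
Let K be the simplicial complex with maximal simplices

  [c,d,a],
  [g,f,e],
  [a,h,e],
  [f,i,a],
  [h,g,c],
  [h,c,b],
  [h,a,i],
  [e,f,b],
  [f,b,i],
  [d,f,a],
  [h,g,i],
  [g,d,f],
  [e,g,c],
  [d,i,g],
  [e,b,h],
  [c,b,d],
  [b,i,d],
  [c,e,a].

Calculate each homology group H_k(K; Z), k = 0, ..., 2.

Order the vertices as a < b < c < d < e < f < g < h < i. Listing each simplex with vertices in this order, K has dimension 2 with simplices:

  0-simplices (9): a, b, c, d, e, f, g, h, i
  1-simplices (27): ac, ad, ae, af, ah, ai, bc, bd, be, bf, bh, bi, cd, ce, cg, ch, df, dg, di, ef, eg, eh, fg, fi, gh, gi, hi
  2-simplices (18): acd, ace, adf, aeh, afi, ahi, bcd, bch, bdi, bef, beh, bfi, ceg, cgh, dfg, dgi, efg, ghi

giving chain groups C_0 ≅ Z^9, C_1 ≅ Z^27, C_2 ≅ Z^18.

Boundary ∂_1: C_1 → C_0 sends each edge [p,q] (with p < q) to q − p.
The resulting 9×27 matrix has rank 8, and its Smith normal form has invariant factors (1,1,1,1,1,1,1,1).

Boundary ∂_2: C_2 → C_1 sends each 2-simplex [p,q,r] to [q,r] − [p,r] + [p,q]. For instance
  ∂bch = ch − bh + bc,
  ∂ghi = hi − gi + gh.
The resulting 27×18 matrix has rank 18, and its Smith normal form has invariant factors (1,1,1,1,1,1,1,1,1,1,1,1,1,1,1,1,1,2).

From H_k ≅ ker(∂_k) / im(∂_{k+1}) we obtain:

  H_0: rank C_0 − rank ∂_1 = 9 − 8 = 1, and the invariant factors of ∂_1 are all 1, so H_0 ≅ Z.
  H_1: rank ker ∂_1 − rank ∂_2 = (27 − 8) − 18 = 1, and ∂_2 has invariant factor 2 > 1, so H_1 ≅ Z ⊕ Z/2Z.
  H_2: rank ker ∂_2 − rank ∂_3 = (18 − 18) − 0 = 0, and there is no ∂_3, so H_2 ≅ 0.

As a check, the Euler characteristic is 9 − 27 + 18 = 0, which agrees with 1 − 1 + 0 = 0.

H_0 ≅ Z,  H_1 ≅ Z ⊕ Z/2Z,  H_2 = 0.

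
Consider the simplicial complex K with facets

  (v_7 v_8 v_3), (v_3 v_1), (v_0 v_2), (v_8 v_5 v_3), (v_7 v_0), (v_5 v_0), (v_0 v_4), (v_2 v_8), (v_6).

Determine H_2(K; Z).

H_2 = 0.

K has 9 vertices, 11 edges, 2 triangles.
rank ∂_2 = 2, rank ∂_3 = 0 ⇒ b_2 = 2 − 2 − 0 = 0. So H_2 ≅ 0.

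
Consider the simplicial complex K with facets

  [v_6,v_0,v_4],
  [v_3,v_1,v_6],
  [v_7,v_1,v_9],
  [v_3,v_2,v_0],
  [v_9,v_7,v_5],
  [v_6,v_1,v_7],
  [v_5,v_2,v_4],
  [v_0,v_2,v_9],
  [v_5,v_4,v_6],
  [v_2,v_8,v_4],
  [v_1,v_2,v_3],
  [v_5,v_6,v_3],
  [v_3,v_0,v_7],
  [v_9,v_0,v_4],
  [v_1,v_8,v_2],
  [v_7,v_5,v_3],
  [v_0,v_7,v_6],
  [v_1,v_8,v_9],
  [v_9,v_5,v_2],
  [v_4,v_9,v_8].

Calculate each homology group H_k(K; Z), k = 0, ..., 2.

H_0 ≅ Z,  H_1 ≅ Z ⊕ Z/2Z,  H_2 = 0.

Order the vertices as v_0 < v_1 < v_2 < v_3 < v_4 < v_5 < v_6 < v_7 < v_8 < v_9. Listing each simplex with vertices in this order, K has dimension 2 with simplices:

  0-simplices (10): [v_0], [v_1], [v_2], [v_3], [v_4], [v_5], [v_6], [v_7], [v_8], [v_9]
  1-simplices (30): (30 of them)
  2-simplices (20): (20 of them)

so the chain groups are C_0 ≅ Z^10, C_1 ≅ Z^30, C_2 ≅ Z^20.

∂_1: C_1 → C_0 is given by ∂[p,q] = [q] − [p].
As a 10×30 matrix over Z this has rank 9, with invariant factors (1,1,1,1,1,1,1,1,1).

Boundary ∂_2: C_2 → C_1 sends each 2-simplex [p,q,r] to [q,r] − [p,r] + [p,q]. For instance
  ∂[v_0,v_4,v_9] = [v_4,v_9] − [v_0,v_9] + [v_0,v_4],
  ∂[v_2,v_5,v_9] = [v_5,v_9] − [v_2,v_9] + [v_2,v_5].
This gives a 30×20 integer matrix of rank 20; reducing to Smith normal form yields diagonal entries (1,1,1,1,1,1,1,1,1,1,1,1,1,1,1,1,1,1,1,2).

From H_k ≅ ker(∂_k) / im(∂_{k+1}) we obtain:

  H_0: rank C_0 − rank ∂_1 = 10 − 9 = 1, and the invariant factors of ∂_1 are all 1, so H_0 = Z.
  H_1: rank ker ∂_1 − rank ∂_2 = (30 − 9) − 20 = 1, and ∂_2 has invariant factor 2 > 1, so H_1 = Z ⊕ Z/2Z.
  H_2: rank ker ∂_2 − rank ∂_3 = (20 − 20) − 0 = 0, and there is no ∂_3, so H_2 = 0.

(K is a triangulation of the Klein bottle.)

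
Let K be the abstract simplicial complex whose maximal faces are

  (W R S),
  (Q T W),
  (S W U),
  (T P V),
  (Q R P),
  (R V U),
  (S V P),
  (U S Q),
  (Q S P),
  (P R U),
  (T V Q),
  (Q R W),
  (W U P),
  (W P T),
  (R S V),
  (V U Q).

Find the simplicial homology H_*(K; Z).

Take the total order P < Q < R < S < T < U < V < W on the vertex set. Then K (dimension 2) consists of the simplices:

  0-simplices (8): P, Q, R, S, T, U, V, W
  1-simplices (24): PQ, PR, PS, PT, PU, PV, PW, QR, QS, QT, QU, QV, QW, RS, RU, RV, RW, SU, SV, SW, TV, TW, UV, UW
  2-simplices (16): PQR, PQS, PRU, PSV, PTV, PTW, PUW, QRW, QSU, QTV, QTW, QUV, RSV, RSW, RUV, SUW

giving chain groups C_0 ≅ Z^8, C_1 ≅ Z^24, C_2 ≅ Z^16.

The boundary map ∂_1: C_1 → C_0 sends each edge [p,q] (with p < q) to q − p.
As a 8×24 matrix over Z this has rank 7, with invariant factors (1,1,1,1,1,1,1).

The boundary map ∂_2: C_2 → C_1 acts by ∂[p,q,r] = [q,r] − [p,r] + [p,q]. For instance
  ∂PRU = RU − PU + PR,
  ∂PUW = UW − PW + PU.
This gives a 24×16 integer matrix of rank 15; reducing to Smith normal form yields diagonal entries (1,1,1,1,1,1,1,1,1,1,1,1,1,1,1).

Reading off H_k = ker ∂_k / im ∂_{k+1}:

  H_0: rank C_0 − rank ∂_1 = 8 − 7 = 1, and the invariant factors of ∂_1 are all 1, so H_0 = Z.
  H_1: rank ker ∂_1 − rank ∂_2 = (24 − 7) − 15 = 2, and the invariant factors of ∂_2 are all 1, so H_1 = Z^2.
  H_2: rank ker ∂_2 − rank ∂_3 = (16 − 15) − 0 = 1, and there is no ∂_3, so H_2 = Z.

H_0 ≅ Z,  H_1 ≅ Z^2,  H_2 ≅ Z.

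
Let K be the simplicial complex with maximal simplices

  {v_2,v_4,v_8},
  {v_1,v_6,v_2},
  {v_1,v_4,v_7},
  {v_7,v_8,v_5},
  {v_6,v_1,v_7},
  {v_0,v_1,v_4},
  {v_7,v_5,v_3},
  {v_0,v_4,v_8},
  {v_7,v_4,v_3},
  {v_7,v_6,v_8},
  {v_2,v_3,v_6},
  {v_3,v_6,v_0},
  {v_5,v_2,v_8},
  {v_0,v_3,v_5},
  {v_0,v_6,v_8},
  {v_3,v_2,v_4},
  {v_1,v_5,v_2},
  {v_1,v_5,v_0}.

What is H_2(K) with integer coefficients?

H_2 ≅ Z.

We work with the vertex ordering v_0 < v_1 < v_2 < v_3 < v_4 < v_5 < v_6 < v_7 < v_8. The simplices of K, each written with vertices in increasing order, are:

  0-simplices (9): [v_0], [v_1], [v_2], [v_3], [v_4], [v_5], [v_6], [v_7], [v_8]
  1-simplices (27): (27 of them)
  2-simplices (18): (18 of them)

so the chain groups are C_0 ≅ Z^9, C_1 ≅ Z^27, C_2 ≅ Z^18.

∂_1: C_1 → C_0 is given by ∂[p,q] = [q] − [p]. For instance
  ∂[v_4,v_8] = [v_8] − [v_4].
As a 9×27 matrix over Z this has rank 8, with invariant factors (1,1,1,1,1,1,1,1).

Boundary ∂_2: C_2 → C_1 maps a triangle to the signed sum of its edges. For instance
  ∂[v_1,v_2,v_5] = [v_2,v_5] − [v_1,v_5] + [v_1,v_2],
  ∂[v_2,v_5,v_8] = [v_5,v_8] − [v_2,v_8] + [v_2,v_5].
The resulting 27×18 matrix has rank 17, and its Smith normal form has invariant factors (1,1,1,1,1,1,1,1,1,1,1,1,1,1,1,1,1).

Computing H_k = (kernel of ∂_k) / (image of ∂_{k+1}):

  H_2: rank ker ∂_2 − rank ∂_3 = (18 − 17) − 0 = 1, and there is no ∂_3, so H_2 = Z.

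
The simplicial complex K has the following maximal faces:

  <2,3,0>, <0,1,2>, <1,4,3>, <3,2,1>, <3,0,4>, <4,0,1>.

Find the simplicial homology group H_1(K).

H_1 = 0.

Fix the vertex order 0 < 1 < 2 < 3 < 4 and write every simplex with vertices in increasing order. Then dim K = 2 and the simplices of K are:

  0-simplices (5): [0], [1], [2], [3], [4]
  1-simplices (9): [0,1], [0,2], [0,3], [0,4], [1,2], [1,3], [1,4], [2,3], [3,4]
  2-simplices (6): [0,1,2], [0,1,4], [0,2,3], [0,3,4], [1,2,3], [1,3,4]

giving chain groups C_0 ≅ Z^5, C_1 ≅ Z^9, C_2 ≅ Z^6.

The boundary map ∂_1: C_1 → C_0 is given by ∂[p,q] = [q] − [p]. For instance
  ∂[1,2] = [2] − [1].
This gives a 5×9 integer matrix of rank 4; reducing to Smith normal form yields diagonal entries (1,1,1,1).

The boundary map ∂_2: C_2 → C_1 maps a triangle to the signed sum of its edges. For instance
  ∂[0,2,3] = [2,3] − [0,3] + [0,2],
  ∂[0,1,4] = [1,4] − [0,4] + [0,1].
The resulting 9×6 matrix has rank 5, and its Smith normal form has invariant factors (1,1,1,1,1).

From H_k ≅ ker(∂_k) / im(∂_{k+1}) we obtain:

  H_1: rank ker ∂_1 − rank ∂_2 = (9 − 4) − 5 = 0, and the invariant factors of ∂_2 are all 1, so H_1 = 0.

(K is a triangulation of the 2-sphere S^2.)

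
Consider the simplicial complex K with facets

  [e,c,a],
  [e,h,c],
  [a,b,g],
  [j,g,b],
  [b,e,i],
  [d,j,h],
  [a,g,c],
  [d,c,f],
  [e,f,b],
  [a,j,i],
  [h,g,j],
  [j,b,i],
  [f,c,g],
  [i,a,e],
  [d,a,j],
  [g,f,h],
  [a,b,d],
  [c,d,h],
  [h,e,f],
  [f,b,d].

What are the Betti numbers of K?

b_0 = 1, b_1 = 1, b_2 = 0.

Take the total order a < b < c < d < e < f < g < h < i < j on the vertex set. Then K (dimension 2) consists of the simplices:

  0-simplices (10): a, b, c, d, e, f, g, h, i, j
  1-simplices (30): ab, ac, ad, ae, ag, ai, aj, bd, be, bf, bg, bi, bj, cd, ce, cf, cg, ch, df, dh, dj, ef, eh, ei, fg, fh, gh, gj, hj, ij
  2-simplices (20): abd, abg, ace, acg, adj, aei, aij, bdf, bef, bei, bgj, bij, cdf, cdh, ceh, cfg, dhj, efh, fgh, ghj

Hence C_0 ≅ Z^10, C_1 ≅ Z^30, C_2 ≅ Z^20.

The boundary map ∂_1: C_1 → C_0 is given by ∂[p,q] = [q] − [p].
The 10×30 boundary matrix has rank 9 and Smith normal form diag(1,1,1,1,1,1,1,1,1).

∂_2: C_2 → C_1 maps a triangle to the signed sum of its edges. For instance
  ∂bgj = gj − bj + bg,
  ∂bei = ei − bi + be.
The resulting 30×20 matrix has rank 20, and its Smith normal form has invariant factors (1,1,1,1,1,1,1,1,1,1,1,1,1,1,1,1,1,1,1,2).

Reading off H_k = ker ∂_k / im ∂_{k+1}:

  H_0: rank C_0 − rank ∂_1 = 10 − 9 = 1, and the invariant factors of ∂_1 are all 1, so H_0 ≅ Z.
  H_1: rank ker ∂_1 − rank ∂_2 = (30 − 9) − 20 = 1, and ∂_2 has invariant factor 2 > 1, so H_1 ≅ Z ⊕ Z_2.
  H_2: rank ker ∂_2 − rank ∂_3 = (20 − 20) − 0 = 0, and there is no ∂_3, so H_2 ≅ 0.

As a check, the Euler characteristic is 10 − 30 + 20 = 0, which agrees with 1 − 1 + 0 = 0.

Hence the Betti numbers are b_0 = 1, b_1 = 1, b_2 = 0.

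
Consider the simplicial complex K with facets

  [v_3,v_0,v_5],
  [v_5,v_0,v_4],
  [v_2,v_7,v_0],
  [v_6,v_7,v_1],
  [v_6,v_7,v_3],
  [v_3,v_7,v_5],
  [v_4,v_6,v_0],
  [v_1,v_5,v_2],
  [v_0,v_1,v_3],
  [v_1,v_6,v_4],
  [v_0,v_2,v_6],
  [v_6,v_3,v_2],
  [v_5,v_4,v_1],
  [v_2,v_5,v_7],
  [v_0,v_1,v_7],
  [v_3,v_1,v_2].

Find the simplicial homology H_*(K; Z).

We work with the vertex ordering v_0 < v_1 < v_2 < v_3 < v_4 < v_5 < v_6 < v_7. The simplices of K, each written with vertices in increasing order, are:

  0-simplices (8): [v_0], [v_1], [v_2], [v_3], [v_4], [v_5], [v_6], [v_7]
  1-simplices (24): (24 of them)
  2-simplices (16): (16 of them)

giving chain groups C_0 ≅ Z^8, C_1 ≅ Z^24, C_2 ≅ Z^16.

Boundary ∂_1: C_1 → C_0 sends each edge [p,q] (with p < q) to q − p.
The resulting 8×24 matrix has rank 7, and its Smith normal form has invariant factors (1,1,1,1,1,1,1).

Boundary ∂_2: C_2 → C_1 sends each 2-simplex [p,q,r] to [q,r] − [p,r] + [p,q]. For instance
  ∂[v_3,v_5,v_7] = [v_5,v_7] − [v_3,v_7] + [v_3,v_5],
  ∂[v_0,v_3,v_5] = [v_3,v_5] − [v_0,v_5] + [v_0,v_3].
The resulting 24×16 matrix has rank 15, and its Smith normal form has invariant factors (1,1,1,1,1,1,1,1,1,1,1,1,1,1,1).

From H_k ≅ ker(∂_k) / im(∂_{k+1}) we obtain:

  H_0: rank C_0 − rank ∂_1 = 8 − 7 = 1, and the invariant factors of ∂_1 are all 1, so H_0 = Z.
  H_1: rank ker ∂_1 − rank ∂_2 = (24 − 7) − 15 = 2, and the invariant factors of ∂_2 are all 1, so H_1 = Z^2.
  H_2: rank ker ∂_2 − rank ∂_3 = (16 − 15) − 0 = 1, and there is no ∂_3, so H_2 = Z.

H_0 = Z,  H_1 = Z^2,  H_2 = Z.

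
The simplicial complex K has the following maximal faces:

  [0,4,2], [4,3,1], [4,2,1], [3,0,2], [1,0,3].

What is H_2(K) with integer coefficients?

Fix the vertex order 0 < 1 < 2 < 3 < 4 and write every simplex with vertices in increasing order. Then dim K = 2 and the simplices of K are:

  0-simplices (5): [0], [1], [2], [3], [4]
  1-simplices (10): [0,1], [0,2], [0,3], [0,4], [1,2], [1,3], [1,4], [2,3], [2,4], [3,4]
  2-simplices (5): [0,1,3], [0,2,3], [0,2,4], [1,2,4], [1,3,4]

Hence C_0 ≅ Z^5, C_1 ≅ Z^10, C_2 ≅ Z^5.

The boundary map ∂_1: C_1 → C_0 is given by ∂[p,q] = [q] − [p]. For instance
  ∂[3,4] = [4] − [3].
This gives a 5×10 integer matrix of rank 4; reducing to Smith normal form yields diagonal entries (1,1,1,1).

The boundary map ∂_2: C_2 → C_1 sends each 2-simplex [p,q,r] to [q,r] − [p,r] + [p,q]. For instance
  ∂[1,2,4] = [2,4] − [1,4] + [1,2],
  ∂[0,2,3] = [2,3] − [0,3] + [0,2].
The 10×5 boundary matrix has rank 5 and Smith normal form diag(1,1,1,1,1).

Reading off H_k = ker ∂_k / im ∂_{k+1}:

  H_2: rank ker ∂_2 − rank ∂_3 = (5 − 5) − 0 = 0, and there is no ∂_3, so H_2 ≅ 0.

(K is a triangulation of the Möbius band.)

H_2 = 0.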